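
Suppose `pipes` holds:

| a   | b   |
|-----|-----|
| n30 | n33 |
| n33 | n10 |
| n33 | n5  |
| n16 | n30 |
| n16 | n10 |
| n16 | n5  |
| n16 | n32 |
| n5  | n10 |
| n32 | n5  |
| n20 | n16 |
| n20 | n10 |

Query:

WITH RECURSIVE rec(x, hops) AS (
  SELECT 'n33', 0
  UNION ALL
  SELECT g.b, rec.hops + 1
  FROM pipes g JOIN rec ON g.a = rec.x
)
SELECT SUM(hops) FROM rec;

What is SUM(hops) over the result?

4

Base: (n33, hops=0).
Iteration 1: edges from {n33} -> (n10, hops=1), (n5, hops=1).
Iteration 2: edges from {n10,n5} -> (n10, hops=2).
Iteration 3: no outgoing edges from {n10}; recursion stops.
SUM(hops) = 0 + 1 + 1 + 2 = 4.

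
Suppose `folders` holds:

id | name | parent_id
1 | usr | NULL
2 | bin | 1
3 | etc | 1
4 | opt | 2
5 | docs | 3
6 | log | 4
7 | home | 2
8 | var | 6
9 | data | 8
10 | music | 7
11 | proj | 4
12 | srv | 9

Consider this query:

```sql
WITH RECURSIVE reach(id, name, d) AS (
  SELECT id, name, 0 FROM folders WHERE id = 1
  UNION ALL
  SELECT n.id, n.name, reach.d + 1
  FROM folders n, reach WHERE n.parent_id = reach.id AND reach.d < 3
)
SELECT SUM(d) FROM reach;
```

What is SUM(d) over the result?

17

Base: id=1 (usr) at d 0.
Iteration 1: rows with parent_id in {1} -> bin (id 2, d 1), etc (id 3, d 1).
Iteration 2: rows with parent_id in {2,3} -> opt (id 4, d 2), docs (id 5, d 2), home (id 7, d 2).
Iteration 3: rows with parent_id in {4,5,7} -> log (id 6, d 3), music (id 10, d 3), proj (id 11, d 3).
Iteration 4: d < 3 fails for all current rows; recursion stops.
SUM(d) = 0 + 1 + 1 + 2 + 2 + 2 + 3 + 3 + 3 = 17.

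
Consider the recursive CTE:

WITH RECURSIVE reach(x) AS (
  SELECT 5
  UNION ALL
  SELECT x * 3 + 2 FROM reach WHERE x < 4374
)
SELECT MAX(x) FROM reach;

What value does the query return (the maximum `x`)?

13121

Base: x=5.
Iteration 1: 5 < 4374 holds -> x = 5 * 3 + 2 = 17.
Iteration 2: 17 < 4374 holds -> x = 17 * 3 + 2 = 53.
Iteration 3: 53 < 4374 holds -> x = 53 * 3 + 2 = 161.
Iteration 4: 161 < 4374 holds -> x = 161 * 3 + 2 = 485.
Iteration 5: 485 < 4374 holds -> x = 485 * 3 + 2 = 1457.
Iteration 6: 1457 < 4374 holds -> x = 1457 * 3 + 2 = 4373.
Iteration 7: 4373 < 4374 holds -> x = 4373 * 3 + 2 = 13121.
Iteration 8: 13121 < 4374 fails; recursion stops.
x values: 5, 17, 53, 161, 485, 1457, 4373, 13121; the maximum is 13121.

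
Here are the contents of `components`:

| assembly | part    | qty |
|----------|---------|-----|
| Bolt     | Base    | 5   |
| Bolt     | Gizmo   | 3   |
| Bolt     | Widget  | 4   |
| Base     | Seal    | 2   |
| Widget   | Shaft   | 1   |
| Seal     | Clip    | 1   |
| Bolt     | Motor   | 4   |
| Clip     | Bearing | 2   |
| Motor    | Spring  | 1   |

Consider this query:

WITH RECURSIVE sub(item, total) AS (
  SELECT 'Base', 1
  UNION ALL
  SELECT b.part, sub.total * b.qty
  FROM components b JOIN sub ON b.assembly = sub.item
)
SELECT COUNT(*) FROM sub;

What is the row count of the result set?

4

Base: (Base, total=1).
Iteration 1: components of {Base} -> Seal = 1*2 = 2.
Iteration 2: components of {Seal} -> Clip = 2*1 = 2.
Iteration 3: components of {Clip} -> Bearing = 2*2 = 4.
Iteration 4: no further components; recursion stops.
Total rows emitted: 4.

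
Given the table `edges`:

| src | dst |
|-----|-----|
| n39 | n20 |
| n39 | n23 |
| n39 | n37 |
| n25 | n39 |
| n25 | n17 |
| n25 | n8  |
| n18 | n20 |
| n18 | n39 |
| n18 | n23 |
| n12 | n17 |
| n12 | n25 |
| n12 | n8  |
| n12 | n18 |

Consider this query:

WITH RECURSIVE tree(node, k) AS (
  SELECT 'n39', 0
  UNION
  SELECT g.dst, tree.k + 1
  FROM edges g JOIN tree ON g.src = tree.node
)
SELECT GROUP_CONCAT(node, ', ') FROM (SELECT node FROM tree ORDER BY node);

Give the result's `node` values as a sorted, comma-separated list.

n20, n23, n37, n39

Base: (n39, k=0).
Iteration 1: edges from {n39} -> (n20, k=1), (n23, k=1), (n37, k=1).
Iteration 2: no outgoing edges from {n20,n23,n37}; recursion stops.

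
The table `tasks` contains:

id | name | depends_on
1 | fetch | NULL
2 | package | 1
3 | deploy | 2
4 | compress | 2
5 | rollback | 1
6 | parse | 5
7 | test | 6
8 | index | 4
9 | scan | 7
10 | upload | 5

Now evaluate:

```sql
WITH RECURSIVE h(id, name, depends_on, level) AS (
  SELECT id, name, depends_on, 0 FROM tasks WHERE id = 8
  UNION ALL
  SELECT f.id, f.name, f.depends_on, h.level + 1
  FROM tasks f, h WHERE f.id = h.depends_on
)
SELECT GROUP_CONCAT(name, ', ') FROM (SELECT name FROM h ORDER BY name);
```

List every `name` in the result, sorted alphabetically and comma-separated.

Base: id=8 (index), depends_on=4, level 0.
Iteration 1: join on id=4 -> compress (id 4, depends_on=2, level 1).
Iteration 2: join on id=2 -> package (id 2, depends_on=1, level 2).
Iteration 3: join on id=1 -> fetch (id 1, depends_on=NULL, level 3).
Iteration 4: depends_on is NULL; no match; recursion stops.

compress, fetch, index, package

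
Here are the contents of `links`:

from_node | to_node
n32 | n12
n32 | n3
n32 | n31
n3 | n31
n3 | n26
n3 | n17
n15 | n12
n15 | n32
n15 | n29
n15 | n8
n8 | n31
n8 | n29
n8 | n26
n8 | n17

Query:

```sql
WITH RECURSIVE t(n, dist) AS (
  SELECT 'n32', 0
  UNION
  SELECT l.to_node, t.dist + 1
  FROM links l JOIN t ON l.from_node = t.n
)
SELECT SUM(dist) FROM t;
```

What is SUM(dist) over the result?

9

Base: (n32, dist=0).
Iteration 1: edges from {n32} -> (n12, dist=1), (n3, dist=1), (n31, dist=1).
Iteration 2: edges from {n12,n3,n31} -> (n17, dist=2), (n26, dist=2), (n31, dist=2).
Iteration 3: no outgoing edges from {n17,n26,n31}; recursion stops.
SUM(dist) = 0 + 1 + 1 + 1 + 2 + 2 + 2 = 9.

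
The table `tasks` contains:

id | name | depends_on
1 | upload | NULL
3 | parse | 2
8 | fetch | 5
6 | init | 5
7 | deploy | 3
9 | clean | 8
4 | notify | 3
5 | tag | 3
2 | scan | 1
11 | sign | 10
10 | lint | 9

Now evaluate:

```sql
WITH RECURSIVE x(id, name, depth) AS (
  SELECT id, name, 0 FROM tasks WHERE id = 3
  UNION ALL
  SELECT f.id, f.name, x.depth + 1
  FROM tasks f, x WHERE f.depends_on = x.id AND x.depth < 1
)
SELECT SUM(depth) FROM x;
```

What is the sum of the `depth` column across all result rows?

Base: id=3 (parse) at depth 0.
Iteration 1: rows with depends_on in {3} -> notify (id 4, depth 1), tag (id 5, depth 1), deploy (id 7, depth 1).
Iteration 2: depth < 1 fails for all current rows; recursion stops.
SUM(depth) = 0 + 1 + 1 + 1 = 3.

3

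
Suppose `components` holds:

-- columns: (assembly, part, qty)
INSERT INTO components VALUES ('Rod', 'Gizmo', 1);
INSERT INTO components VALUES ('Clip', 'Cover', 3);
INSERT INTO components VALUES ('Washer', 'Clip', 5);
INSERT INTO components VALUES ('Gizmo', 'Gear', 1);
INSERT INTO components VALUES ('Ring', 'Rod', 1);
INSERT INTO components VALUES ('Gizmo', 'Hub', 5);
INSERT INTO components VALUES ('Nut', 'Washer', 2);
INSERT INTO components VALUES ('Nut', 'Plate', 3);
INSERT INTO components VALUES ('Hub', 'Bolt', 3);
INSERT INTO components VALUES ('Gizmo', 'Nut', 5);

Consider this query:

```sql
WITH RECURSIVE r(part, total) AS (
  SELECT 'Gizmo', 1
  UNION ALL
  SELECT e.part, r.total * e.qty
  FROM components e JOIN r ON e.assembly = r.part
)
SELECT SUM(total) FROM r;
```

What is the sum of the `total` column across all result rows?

252

Base: (Gizmo, total=1).
Iteration 1: components of {Gizmo} -> Gear = 1*1 = 1, Hub = 1*5 = 5, Nut = 1*5 = 5.
Iteration 2: components of {Gear,Hub,Nut} -> Bolt = 5*3 = 15, Plate = 5*3 = 15, Washer = 5*2 = 10.
Iteration 3: components of {Bolt,Plate,Washer} -> Clip = 10*5 = 50.
Iteration 4: components of {Clip} -> Cover = 50*3 = 150.
Iteration 5: no further components; recursion stops.
SUM(total) = 1 + 5 + 5 + 1 + 10 + 15 + 15 + 50 + 150 = 252.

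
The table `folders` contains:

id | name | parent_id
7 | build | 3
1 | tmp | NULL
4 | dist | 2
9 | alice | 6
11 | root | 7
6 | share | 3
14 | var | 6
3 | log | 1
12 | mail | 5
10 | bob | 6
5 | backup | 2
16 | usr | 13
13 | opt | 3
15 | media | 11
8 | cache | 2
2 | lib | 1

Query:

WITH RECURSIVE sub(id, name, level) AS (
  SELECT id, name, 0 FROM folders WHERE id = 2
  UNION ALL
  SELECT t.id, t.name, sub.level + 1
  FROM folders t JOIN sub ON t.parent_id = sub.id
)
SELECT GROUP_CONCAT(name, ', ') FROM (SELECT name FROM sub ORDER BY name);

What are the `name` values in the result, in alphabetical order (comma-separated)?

backup, cache, dist, lib, mail

Base: id=2 (lib) at level 0.
Iteration 1: rows with parent_id in {2} -> dist (id 4, level 1), backup (id 5, level 1), cache (id 8, level 1).
Iteration 2: rows with parent_id in {4,5,8} -> mail (id 12, level 2).
Iteration 3: no rows with parent_id in {12}; recursion stops.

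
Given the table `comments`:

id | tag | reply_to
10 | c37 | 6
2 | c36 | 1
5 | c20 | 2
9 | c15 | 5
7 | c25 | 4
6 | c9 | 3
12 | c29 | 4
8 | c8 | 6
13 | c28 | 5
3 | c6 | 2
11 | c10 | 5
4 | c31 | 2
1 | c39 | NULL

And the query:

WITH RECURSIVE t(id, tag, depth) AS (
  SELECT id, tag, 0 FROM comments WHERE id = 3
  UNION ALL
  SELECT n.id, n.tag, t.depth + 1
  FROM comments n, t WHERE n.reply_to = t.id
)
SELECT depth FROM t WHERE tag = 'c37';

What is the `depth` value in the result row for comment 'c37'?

2

Base: id=3 (c6) at depth 0.
Iteration 1: rows with reply_to in {3} -> c9 (id 6, depth 1).
Iteration 2: rows with reply_to in {6} -> c8 (id 8, depth 2), c37 (id 10, depth 2).
Iteration 3: no rows with reply_to in {8,10}; recursion stops.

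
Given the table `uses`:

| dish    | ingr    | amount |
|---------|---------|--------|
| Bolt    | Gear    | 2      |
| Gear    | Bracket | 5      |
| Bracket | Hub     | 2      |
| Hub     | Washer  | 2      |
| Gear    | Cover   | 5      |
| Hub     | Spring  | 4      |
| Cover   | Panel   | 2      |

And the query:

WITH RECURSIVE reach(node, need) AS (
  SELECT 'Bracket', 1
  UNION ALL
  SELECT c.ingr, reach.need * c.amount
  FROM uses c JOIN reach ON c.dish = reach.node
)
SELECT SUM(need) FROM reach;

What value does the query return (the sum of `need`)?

Base: (Bracket, need=1).
Iteration 1: components of {Bracket} -> Hub = 1*2 = 2.
Iteration 2: components of {Hub} -> Spring = 2*4 = 8, Washer = 2*2 = 4.
Iteration 3: no further components; recursion stops.
SUM(need) = 1 + 2 + 4 + 8 = 15.

15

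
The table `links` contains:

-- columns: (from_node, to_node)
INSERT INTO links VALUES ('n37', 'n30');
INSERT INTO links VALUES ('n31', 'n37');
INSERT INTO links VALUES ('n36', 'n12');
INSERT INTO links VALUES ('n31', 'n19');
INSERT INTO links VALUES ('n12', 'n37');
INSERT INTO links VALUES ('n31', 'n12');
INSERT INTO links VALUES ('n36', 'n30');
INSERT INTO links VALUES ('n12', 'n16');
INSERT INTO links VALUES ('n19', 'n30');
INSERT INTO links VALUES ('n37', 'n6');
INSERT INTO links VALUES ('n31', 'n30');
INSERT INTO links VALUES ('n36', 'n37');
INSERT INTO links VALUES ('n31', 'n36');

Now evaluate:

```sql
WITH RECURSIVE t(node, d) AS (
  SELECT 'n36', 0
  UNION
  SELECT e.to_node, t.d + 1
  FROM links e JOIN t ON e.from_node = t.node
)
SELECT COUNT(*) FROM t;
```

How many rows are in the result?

Base: (n36, d=0).
Iteration 1: edges from {n36} -> (n12, d=1), (n30, d=1), (n37, d=1).
Iteration 2: edges from {n12,n30,n37} -> (n16, d=2), (n30, d=2), (n37, d=2), (n6, d=2).
Iteration 3: edges from {n16,n30,n37,n6} -> (n30, d=3), (n6, d=3).
Iteration 4: no outgoing edges from {n30,n6}; recursion stops.
Total rows emitted: 10.

10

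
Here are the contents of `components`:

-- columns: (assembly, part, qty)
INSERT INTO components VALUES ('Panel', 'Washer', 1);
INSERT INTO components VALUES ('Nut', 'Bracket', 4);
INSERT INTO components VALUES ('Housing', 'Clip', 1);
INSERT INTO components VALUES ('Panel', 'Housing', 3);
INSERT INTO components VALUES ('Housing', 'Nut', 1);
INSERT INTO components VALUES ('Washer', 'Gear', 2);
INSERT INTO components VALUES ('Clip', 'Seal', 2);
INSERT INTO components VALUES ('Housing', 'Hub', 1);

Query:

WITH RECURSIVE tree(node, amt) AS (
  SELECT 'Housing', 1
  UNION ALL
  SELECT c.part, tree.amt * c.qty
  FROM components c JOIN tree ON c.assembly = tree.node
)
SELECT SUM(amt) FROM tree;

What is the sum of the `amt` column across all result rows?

10

Base: (Housing, amt=1).
Iteration 1: components of {Housing} -> Clip = 1*1 = 1, Hub = 1*1 = 1, Nut = 1*1 = 1.
Iteration 2: components of {Clip,Hub,Nut} -> Bracket = 1*4 = 4, Seal = 1*2 = 2.
Iteration 3: no further components; recursion stops.
SUM(amt) = 1 + 1 + 1 + 1 + 4 + 2 = 10.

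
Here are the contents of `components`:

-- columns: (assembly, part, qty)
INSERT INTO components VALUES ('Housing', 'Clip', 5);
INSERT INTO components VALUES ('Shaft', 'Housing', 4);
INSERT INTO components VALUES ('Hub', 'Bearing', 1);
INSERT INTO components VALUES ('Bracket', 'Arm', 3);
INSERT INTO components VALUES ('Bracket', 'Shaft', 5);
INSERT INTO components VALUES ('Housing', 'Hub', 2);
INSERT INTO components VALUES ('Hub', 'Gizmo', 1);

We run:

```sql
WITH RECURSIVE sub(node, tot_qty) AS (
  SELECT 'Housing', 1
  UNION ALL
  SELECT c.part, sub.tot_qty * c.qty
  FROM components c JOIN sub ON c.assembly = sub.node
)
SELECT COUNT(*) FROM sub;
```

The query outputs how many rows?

5

Base: (Housing, tot_qty=1).
Iteration 1: components of {Housing} -> Clip = 1*5 = 5, Hub = 1*2 = 2.
Iteration 2: components of {Clip,Hub} -> Bearing = 2*1 = 2, Gizmo = 2*1 = 2.
Iteration 3: no further components; recursion stops.
Total rows emitted: 5.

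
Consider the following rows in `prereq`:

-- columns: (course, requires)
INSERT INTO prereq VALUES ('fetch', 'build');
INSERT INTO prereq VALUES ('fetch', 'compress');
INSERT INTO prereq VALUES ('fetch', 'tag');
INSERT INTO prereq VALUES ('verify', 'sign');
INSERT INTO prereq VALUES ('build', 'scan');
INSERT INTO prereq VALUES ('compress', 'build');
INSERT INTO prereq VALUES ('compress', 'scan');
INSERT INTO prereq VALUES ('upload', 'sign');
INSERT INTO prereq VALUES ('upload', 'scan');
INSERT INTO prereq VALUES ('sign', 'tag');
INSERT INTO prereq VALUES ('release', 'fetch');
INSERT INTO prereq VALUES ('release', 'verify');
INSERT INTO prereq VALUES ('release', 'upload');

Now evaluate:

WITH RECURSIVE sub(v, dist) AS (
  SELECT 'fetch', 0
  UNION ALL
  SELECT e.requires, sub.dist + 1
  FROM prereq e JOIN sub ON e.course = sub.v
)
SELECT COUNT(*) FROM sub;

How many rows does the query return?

Base: (fetch, dist=0).
Iteration 1: edges from {fetch} -> (build, dist=1), (compress, dist=1), (tag, dist=1).
Iteration 2: edges from {build,compress,tag} -> (build, dist=2), (scan, dist=2) x2. [UNION ALL keeps all 3 new rows, including repeats]
Iteration 3: edges from {build,scan} -> (scan, dist=3).
Iteration 4: no outgoing edges from {scan}; recursion stops.
Total rows emitted: 8.

8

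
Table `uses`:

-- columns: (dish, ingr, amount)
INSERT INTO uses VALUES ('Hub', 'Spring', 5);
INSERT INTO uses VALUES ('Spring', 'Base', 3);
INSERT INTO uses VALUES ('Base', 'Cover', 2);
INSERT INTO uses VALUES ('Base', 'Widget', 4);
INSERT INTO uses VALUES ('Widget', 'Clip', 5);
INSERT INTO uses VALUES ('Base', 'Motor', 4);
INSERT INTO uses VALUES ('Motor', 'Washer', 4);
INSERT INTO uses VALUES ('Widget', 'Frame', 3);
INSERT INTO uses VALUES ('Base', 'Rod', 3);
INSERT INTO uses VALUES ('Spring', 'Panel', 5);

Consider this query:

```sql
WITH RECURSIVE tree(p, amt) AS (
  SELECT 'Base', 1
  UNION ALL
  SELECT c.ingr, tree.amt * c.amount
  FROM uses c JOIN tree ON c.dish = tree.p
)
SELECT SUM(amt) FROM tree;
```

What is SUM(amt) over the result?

Base: (Base, amt=1).
Iteration 1: components of {Base} -> Cover = 1*2 = 2, Motor = 1*4 = 4, Rod = 1*3 = 3, Widget = 1*4 = 4.
Iteration 2: components of {Cover,Motor,Rod,Widget} -> Clip = 4*5 = 20, Frame = 4*3 = 12, Washer = 4*4 = 16.
Iteration 3: no further components; recursion stops.
SUM(amt) = 1 + 2 + 4 + 4 + 3 + 20 + 12 + 16 = 62.

62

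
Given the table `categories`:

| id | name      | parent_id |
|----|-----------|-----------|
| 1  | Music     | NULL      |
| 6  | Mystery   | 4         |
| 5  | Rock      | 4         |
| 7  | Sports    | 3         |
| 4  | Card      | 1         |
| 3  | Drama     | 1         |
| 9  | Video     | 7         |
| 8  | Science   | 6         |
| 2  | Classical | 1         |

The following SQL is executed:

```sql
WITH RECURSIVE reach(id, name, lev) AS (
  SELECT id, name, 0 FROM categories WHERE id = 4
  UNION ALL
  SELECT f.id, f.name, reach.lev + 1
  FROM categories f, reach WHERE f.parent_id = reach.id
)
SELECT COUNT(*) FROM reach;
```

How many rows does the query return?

Base: id=4 (Card) at lev 0.
Iteration 1: rows with parent_id in {4} -> Rock (id 5, lev 1), Mystery (id 6, lev 1).
Iteration 2: rows with parent_id in {5,6} -> Science (id 8, lev 2).
Iteration 3: no rows with parent_id in {8}; recursion stops.
Total rows emitted: 4.

4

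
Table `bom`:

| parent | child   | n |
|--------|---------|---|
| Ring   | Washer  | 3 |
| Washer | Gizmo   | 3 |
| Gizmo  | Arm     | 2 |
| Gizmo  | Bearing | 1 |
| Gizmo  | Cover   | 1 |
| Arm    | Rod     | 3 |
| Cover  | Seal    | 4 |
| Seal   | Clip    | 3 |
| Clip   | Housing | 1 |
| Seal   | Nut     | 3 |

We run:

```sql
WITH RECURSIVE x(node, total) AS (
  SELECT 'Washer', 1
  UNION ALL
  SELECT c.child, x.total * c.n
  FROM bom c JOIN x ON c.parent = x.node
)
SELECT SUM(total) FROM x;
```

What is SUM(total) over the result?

Base: (Washer, total=1).
Iteration 1: components of {Washer} -> Gizmo = 1*3 = 3.
Iteration 2: components of {Gizmo} -> Arm = 3*2 = 6, Bearing = 3*1 = 3, Cover = 3*1 = 3.
Iteration 3: components of {Arm,Bearing,Cover} -> Rod = 6*3 = 18, Seal = 3*4 = 12.
Iteration 4: components of {Rod,Seal} -> Clip = 12*3 = 36, Nut = 12*3 = 36.
Iteration 5: components of {Clip,Nut} -> Housing = 36*1 = 36.
Iteration 6: no further components; recursion stops.
SUM(total) = 1 + 3 + 6 + 3 + 3 + 18 + 12 + 36 + 36 + 36 = 154.

154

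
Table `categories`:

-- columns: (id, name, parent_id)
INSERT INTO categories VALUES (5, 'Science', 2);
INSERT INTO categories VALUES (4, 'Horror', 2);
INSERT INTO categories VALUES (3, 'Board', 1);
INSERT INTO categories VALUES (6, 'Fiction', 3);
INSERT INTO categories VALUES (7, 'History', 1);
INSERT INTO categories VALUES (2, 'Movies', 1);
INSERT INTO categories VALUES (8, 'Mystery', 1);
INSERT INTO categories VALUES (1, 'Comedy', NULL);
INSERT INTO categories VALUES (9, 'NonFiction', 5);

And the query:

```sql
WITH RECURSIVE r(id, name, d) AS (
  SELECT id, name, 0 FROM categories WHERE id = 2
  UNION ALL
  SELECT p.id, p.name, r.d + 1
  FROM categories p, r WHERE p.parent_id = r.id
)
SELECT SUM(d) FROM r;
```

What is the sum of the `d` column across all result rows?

Base: id=2 (Movies) at d 0.
Iteration 1: rows with parent_id in {2} -> Horror (id 4, d 1), Science (id 5, d 1).
Iteration 2: rows with parent_id in {4,5} -> NonFiction (id 9, d 2).
Iteration 3: no rows with parent_id in {9}; recursion stops.
SUM(d) = 0 + 1 + 1 + 2 = 4.

4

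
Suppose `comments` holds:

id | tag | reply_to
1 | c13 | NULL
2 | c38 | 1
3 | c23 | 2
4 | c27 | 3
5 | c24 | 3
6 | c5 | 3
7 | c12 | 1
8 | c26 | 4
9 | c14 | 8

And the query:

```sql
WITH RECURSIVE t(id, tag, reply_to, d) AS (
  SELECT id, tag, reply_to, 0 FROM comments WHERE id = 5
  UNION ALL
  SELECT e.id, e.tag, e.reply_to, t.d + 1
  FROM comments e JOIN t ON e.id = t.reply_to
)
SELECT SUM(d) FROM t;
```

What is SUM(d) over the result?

6

Base: id=5 (c24), reply_to=3, d 0.
Iteration 1: join on id=3 -> c23 (id 3, reply_to=2, d 1).
Iteration 2: join on id=2 -> c38 (id 2, reply_to=1, d 2).
Iteration 3: join on id=1 -> c13 (id 1, reply_to=NULL, d 3).
Iteration 4: reply_to is NULL; no match; recursion stops.
SUM(d) = 0 + 1 + 2 + 3 = 6.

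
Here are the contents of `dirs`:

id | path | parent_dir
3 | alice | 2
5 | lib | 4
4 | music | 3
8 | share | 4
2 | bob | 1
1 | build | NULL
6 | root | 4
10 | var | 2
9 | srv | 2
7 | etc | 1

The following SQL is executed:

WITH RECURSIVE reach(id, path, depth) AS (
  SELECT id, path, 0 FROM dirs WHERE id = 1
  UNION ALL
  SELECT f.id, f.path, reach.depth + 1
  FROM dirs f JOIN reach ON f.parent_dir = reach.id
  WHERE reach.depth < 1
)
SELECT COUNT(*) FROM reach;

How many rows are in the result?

Base: id=1 (build) at depth 0.
Iteration 1: rows with parent_dir in {1} -> bob (id 2, depth 1), etc (id 7, depth 1).
Iteration 2: depth < 1 fails for all current rows; recursion stops.
Total rows emitted: 3.

3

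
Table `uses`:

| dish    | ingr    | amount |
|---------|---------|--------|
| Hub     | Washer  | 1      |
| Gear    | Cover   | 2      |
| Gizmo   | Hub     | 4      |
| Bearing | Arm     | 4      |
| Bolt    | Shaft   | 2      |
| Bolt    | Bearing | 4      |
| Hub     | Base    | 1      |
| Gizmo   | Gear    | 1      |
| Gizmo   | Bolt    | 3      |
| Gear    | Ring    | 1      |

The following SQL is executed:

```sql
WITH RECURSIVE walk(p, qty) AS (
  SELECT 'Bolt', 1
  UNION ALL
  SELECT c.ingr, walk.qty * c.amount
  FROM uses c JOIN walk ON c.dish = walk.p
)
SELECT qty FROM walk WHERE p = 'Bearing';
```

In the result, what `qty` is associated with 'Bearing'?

4

Base: (Bolt, qty=1).
Iteration 1: components of {Bolt} -> Bearing = 1*4 = 4, Shaft = 1*2 = 2.
Iteration 2: components of {Bearing,Shaft} -> Arm = 4*4 = 16.
Iteration 3: no further components; recursion stops.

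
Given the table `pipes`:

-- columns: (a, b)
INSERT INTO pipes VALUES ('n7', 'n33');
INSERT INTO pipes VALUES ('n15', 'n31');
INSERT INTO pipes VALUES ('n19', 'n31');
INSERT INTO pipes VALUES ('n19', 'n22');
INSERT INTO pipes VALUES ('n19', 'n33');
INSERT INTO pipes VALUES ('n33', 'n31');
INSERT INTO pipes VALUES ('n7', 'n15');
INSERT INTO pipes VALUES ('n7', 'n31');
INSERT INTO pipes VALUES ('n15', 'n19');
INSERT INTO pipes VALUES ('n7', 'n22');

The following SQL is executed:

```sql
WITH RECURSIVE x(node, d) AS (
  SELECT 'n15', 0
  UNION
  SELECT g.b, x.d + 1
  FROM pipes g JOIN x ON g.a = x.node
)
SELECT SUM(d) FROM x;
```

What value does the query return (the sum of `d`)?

Base: (n15, d=0).
Iteration 1: edges from {n15} -> (n19, d=1), (n31, d=1).
Iteration 2: edges from {n19,n31} -> (n22, d=2), (n31, d=2), (n33, d=2).
Iteration 3: edges from {n22,n31,n33} -> (n31, d=3).
Iteration 4: no outgoing edges from {n31}; recursion stops.
SUM(d) = 0 + 1 + 1 + 2 + 2 + 2 + 3 = 11.

11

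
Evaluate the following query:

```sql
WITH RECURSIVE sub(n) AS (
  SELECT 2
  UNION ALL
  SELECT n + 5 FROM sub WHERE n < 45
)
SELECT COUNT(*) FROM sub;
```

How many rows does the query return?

10

Base: n=2.
Iteration 1: 2 < 45 holds -> n = 2 + 5 = 7.
Iteration 2: 7 < 45 holds -> n = 7 + 5 = 12.
Iteration 3: 12 < 45 holds -> n = 12 + 5 = 17.
Iteration 4: 17 < 45 holds -> n = 17 + 5 = 22.
Iteration 5: 22 < 45 holds -> n = 22 + 5 = 27.
Iteration 6: 27 < 45 holds -> n = 27 + 5 = 32.
Iteration 7: 32 < 45 holds -> n = 32 + 5 = 37.
Iteration 8: 37 < 45 holds -> n = 37 + 5 = 42.
Iteration 9: 42 < 45 holds -> n = 42 + 5 = 47.
Iteration 10: 47 < 45 fails; recursion stops.
Total rows emitted: 10.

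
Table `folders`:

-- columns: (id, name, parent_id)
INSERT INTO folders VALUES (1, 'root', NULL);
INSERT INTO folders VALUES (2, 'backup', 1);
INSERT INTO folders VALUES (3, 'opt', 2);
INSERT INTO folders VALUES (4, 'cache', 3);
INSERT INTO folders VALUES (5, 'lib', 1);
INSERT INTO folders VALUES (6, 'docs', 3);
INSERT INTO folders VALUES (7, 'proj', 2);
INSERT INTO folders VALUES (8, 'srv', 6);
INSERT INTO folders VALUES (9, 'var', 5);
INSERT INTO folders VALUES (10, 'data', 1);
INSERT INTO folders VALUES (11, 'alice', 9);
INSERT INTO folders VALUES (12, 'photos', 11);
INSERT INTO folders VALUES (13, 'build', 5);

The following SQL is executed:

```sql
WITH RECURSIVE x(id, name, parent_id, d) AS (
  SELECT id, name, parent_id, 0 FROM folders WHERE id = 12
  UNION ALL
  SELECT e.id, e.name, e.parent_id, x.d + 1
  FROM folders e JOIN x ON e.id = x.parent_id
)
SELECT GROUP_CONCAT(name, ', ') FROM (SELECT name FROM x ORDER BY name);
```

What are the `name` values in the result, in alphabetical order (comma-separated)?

Base: id=12 (photos), parent_id=11, d 0.
Iteration 1: join on id=11 -> alice (id 11, parent_id=9, d 1).
Iteration 2: join on id=9 -> var (id 9, parent_id=5, d 2).
Iteration 3: join on id=5 -> lib (id 5, parent_id=1, d 3).
Iteration 4: join on id=1 -> root (id 1, parent_id=NULL, d 4).
Iteration 5: parent_id is NULL; no match; recursion stops.

alice, lib, photos, root, var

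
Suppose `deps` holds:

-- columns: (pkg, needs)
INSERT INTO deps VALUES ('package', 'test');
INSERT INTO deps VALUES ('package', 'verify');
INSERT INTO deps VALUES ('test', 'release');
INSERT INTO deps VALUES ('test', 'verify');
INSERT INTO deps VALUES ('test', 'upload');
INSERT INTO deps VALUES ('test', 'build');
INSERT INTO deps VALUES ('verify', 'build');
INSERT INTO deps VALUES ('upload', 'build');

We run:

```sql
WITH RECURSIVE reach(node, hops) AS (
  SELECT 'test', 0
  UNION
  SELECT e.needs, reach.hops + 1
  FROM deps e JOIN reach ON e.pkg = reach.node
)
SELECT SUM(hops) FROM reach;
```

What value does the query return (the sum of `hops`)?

6

Base: (test, hops=0).
Iteration 1: edges from {test} -> (build, hops=1), (release, hops=1), (upload, hops=1), (verify, hops=1).
Iteration 2: edges from {build,release,upload,verify} -> (build, hops=2). [UNION drops 1 duplicate row(s)]
Iteration 3: no outgoing edges from {build}; recursion stops.
SUM(hops) = 0 + 1 + 1 + 1 + 1 + 2 = 6.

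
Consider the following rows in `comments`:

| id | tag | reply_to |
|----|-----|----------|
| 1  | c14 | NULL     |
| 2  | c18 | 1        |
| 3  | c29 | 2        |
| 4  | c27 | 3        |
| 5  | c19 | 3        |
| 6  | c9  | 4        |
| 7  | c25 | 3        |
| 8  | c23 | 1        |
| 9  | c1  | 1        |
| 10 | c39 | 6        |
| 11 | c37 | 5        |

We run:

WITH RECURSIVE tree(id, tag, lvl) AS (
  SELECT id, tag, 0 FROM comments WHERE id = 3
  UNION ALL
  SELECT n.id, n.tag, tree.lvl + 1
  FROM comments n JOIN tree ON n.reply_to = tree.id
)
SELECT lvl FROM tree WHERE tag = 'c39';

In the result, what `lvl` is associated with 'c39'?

3

Base: id=3 (c29) at lvl 0.
Iteration 1: rows with reply_to in {3} -> c27 (id 4, lvl 1), c19 (id 5, lvl 1), c25 (id 7, lvl 1).
Iteration 2: rows with reply_to in {4,5,7} -> c9 (id 6, lvl 2), c37 (id 11, lvl 2).
Iteration 3: rows with reply_to in {6,11} -> c39 (id 10, lvl 3).
Iteration 4: no rows with reply_to in {10}; recursion stops.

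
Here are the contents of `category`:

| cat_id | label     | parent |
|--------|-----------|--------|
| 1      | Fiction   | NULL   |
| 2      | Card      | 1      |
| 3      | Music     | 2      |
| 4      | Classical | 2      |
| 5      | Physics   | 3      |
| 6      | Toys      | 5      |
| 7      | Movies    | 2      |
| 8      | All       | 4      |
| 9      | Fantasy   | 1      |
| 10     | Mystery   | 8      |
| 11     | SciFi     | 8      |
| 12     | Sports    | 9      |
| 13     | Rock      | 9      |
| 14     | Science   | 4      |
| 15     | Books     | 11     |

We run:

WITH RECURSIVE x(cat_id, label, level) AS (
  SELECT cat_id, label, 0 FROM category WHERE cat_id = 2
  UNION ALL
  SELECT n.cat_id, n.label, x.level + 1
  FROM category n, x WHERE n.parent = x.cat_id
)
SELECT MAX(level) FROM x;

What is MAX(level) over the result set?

4

Base: cat_id=2 (Card) at level 0.
Iteration 1: rows with parent in {2} -> Music (id 3, level 1), Classical (id 4, level 1), Movies (id 7, level 1).
Iteration 2: rows with parent in {3,4,7} -> Physics (id 5, level 2), All (id 8, level 2), Science (id 14, level 2).
Iteration 3: rows with parent in {5,8,14} -> Toys (id 6, level 3), Mystery (id 10, level 3), SciFi (id 11, level 3).
Iteration 4: rows with parent in {6,10,11} -> Books (id 15, level 4).
Iteration 5: no rows with parent in {15}; recursion stops.
level values: 0, 1, 1, 1, 2, 2, 2, 3, 3, 3, 4; the maximum is 4.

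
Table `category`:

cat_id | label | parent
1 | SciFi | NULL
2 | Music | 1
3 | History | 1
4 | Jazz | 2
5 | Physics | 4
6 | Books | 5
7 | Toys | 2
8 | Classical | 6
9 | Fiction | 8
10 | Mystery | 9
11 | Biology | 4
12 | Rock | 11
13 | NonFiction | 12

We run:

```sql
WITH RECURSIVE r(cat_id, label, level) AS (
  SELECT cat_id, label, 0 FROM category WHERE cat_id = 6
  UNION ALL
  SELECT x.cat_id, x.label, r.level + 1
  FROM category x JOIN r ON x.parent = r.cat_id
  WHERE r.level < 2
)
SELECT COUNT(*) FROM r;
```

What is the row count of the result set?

3

Base: cat_id=6 (Books) at level 0.
Iteration 1: rows with parent in {6} -> Classical (id 8, level 1).
Iteration 2: rows with parent in {8} -> Fiction (id 9, level 2).
Iteration 3: level < 2 fails for all current rows; recursion stops.
Total rows emitted: 3.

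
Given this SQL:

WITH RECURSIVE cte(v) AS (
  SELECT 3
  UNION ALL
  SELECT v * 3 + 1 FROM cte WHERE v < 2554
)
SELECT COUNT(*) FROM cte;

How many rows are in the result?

Base: v=3.
Iteration 1: 3 < 2554 holds -> v = 3 * 3 + 1 = 10.
Iteration 2: 10 < 2554 holds -> v = 10 * 3 + 1 = 31.
Iteration 3: 31 < 2554 holds -> v = 31 * 3 + 1 = 94.
Iteration 4: 94 < 2554 holds -> v = 94 * 3 + 1 = 283.
Iteration 5: 283 < 2554 holds -> v = 283 * 3 + 1 = 850.
Iteration 6: 850 < 2554 holds -> v = 850 * 3 + 1 = 2551.
Iteration 7: 2551 < 2554 holds -> v = 2551 * 3 + 1 = 7654.
Iteration 8: 7654 < 2554 fails; recursion stops.
Total rows emitted: 8.

8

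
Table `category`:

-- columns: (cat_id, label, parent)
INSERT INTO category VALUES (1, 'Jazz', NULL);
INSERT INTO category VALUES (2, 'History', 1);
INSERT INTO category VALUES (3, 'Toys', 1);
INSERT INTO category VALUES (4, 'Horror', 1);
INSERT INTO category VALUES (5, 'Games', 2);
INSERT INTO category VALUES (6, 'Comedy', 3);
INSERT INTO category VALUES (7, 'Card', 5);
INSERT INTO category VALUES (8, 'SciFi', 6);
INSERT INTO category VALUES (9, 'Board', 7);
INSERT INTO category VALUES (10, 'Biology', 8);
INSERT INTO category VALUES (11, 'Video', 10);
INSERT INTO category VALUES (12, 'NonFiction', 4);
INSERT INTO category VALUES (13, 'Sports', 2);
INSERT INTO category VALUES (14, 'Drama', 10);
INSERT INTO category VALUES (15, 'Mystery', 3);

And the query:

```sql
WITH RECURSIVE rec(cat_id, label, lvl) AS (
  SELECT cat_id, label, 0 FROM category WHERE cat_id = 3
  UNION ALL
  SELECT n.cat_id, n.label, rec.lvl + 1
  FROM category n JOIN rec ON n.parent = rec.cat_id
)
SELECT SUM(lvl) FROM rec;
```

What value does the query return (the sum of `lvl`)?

15

Base: cat_id=3 (Toys) at lvl 0.
Iteration 1: rows with parent in {3} -> Comedy (id 6, lvl 1), Mystery (id 15, lvl 1).
Iteration 2: rows with parent in {6,15} -> SciFi (id 8, lvl 2).
Iteration 3: rows with parent in {8} -> Biology (id 10, lvl 3).
Iteration 4: rows with parent in {10} -> Video (id 11, lvl 4), Drama (id 14, lvl 4).
Iteration 5: no rows with parent in {11,14}; recursion stops.
SUM(lvl) = 0 + 1 + 1 + 2 + 3 + 4 + 4 = 15.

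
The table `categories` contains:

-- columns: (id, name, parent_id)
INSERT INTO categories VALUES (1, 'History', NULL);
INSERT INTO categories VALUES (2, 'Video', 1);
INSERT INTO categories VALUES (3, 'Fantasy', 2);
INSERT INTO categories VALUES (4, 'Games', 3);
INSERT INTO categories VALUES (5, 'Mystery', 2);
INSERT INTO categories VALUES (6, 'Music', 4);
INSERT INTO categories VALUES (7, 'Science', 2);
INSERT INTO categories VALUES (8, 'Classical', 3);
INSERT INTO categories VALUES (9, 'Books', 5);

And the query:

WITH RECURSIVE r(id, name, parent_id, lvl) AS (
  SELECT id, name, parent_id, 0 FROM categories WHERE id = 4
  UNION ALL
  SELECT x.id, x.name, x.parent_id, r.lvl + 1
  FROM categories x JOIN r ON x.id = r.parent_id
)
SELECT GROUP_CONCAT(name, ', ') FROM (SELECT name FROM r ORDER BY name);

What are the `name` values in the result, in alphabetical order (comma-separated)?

Base: id=4 (Games), parent_id=3, lvl 0.
Iteration 1: join on id=3 -> Fantasy (id 3, parent_id=2, lvl 1).
Iteration 2: join on id=2 -> Video (id 2, parent_id=1, lvl 2).
Iteration 3: join on id=1 -> History (id 1, parent_id=NULL, lvl 3).
Iteration 4: parent_id is NULL; no match; recursion stops.

Fantasy, Games, History, Video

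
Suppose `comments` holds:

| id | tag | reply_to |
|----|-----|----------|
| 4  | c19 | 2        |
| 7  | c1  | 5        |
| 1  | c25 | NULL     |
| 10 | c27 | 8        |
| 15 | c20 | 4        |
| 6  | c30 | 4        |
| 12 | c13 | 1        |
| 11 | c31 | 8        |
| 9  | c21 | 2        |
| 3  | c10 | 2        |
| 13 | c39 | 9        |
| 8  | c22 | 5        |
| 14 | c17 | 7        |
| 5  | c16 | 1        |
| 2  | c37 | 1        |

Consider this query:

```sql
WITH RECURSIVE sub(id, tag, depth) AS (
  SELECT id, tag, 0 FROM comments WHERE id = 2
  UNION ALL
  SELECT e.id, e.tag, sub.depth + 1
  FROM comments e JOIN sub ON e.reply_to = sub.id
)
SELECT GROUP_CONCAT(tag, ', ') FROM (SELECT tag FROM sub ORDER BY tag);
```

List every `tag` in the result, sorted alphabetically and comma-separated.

c10, c19, c20, c21, c30, c37, c39

Base: id=2 (c37) at depth 0.
Iteration 1: rows with reply_to in {2} -> c10 (id 3, depth 1), c19 (id 4, depth 1), c21 (id 9, depth 1).
Iteration 2: rows with reply_to in {3,4,9} -> c30 (id 6, depth 2), c39 (id 13, depth 2), c20 (id 15, depth 2).
Iteration 3: no rows with reply_to in {6,13,15}; recursion stops.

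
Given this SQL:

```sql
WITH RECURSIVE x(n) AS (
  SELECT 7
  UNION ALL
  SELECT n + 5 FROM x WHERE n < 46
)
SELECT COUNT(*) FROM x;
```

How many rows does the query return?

9

Base: n=7.
Iteration 1: 7 < 46 holds -> n = 7 + 5 = 12.
Iteration 2: 12 < 46 holds -> n = 12 + 5 = 17.
Iteration 3: 17 < 46 holds -> n = 17 + 5 = 22.
Iteration 4: 22 < 46 holds -> n = 22 + 5 = 27.
Iteration 5: 27 < 46 holds -> n = 27 + 5 = 32.
Iteration 6: 32 < 46 holds -> n = 32 + 5 = 37.
Iteration 7: 37 < 46 holds -> n = 37 + 5 = 42.
Iteration 8: 42 < 46 holds -> n = 42 + 5 = 47.
Iteration 9: 47 < 46 fails; recursion stops.
Total rows emitted: 9.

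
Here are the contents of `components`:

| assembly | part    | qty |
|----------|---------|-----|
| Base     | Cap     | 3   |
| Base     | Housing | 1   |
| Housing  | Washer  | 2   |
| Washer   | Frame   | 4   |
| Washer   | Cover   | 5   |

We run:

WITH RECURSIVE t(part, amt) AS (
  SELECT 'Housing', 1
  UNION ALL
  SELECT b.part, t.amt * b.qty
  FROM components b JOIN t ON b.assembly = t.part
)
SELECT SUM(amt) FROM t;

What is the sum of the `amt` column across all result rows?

21

Base: (Housing, amt=1).
Iteration 1: components of {Housing} -> Washer = 1*2 = 2.
Iteration 2: components of {Washer} -> Cover = 2*5 = 10, Frame = 2*4 = 8.
Iteration 3: no further components; recursion stops.
SUM(amt) = 1 + 2 + 8 + 10 = 21.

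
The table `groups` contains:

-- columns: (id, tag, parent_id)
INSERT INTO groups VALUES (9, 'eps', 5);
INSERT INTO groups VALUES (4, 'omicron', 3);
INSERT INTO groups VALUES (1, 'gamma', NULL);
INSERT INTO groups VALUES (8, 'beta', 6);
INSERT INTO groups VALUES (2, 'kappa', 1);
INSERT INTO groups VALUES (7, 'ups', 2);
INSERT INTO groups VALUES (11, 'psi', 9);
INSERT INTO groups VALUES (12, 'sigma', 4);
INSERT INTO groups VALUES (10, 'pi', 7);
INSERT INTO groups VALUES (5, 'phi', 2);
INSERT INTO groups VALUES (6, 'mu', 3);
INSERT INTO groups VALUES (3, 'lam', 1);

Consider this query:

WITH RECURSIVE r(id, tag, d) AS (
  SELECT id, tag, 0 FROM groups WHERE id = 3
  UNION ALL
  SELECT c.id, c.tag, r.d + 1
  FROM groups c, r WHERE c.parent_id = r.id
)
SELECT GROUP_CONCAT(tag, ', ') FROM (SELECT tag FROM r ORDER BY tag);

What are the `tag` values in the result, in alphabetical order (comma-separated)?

beta, lam, mu, omicron, sigma

Base: id=3 (lam) at d 0.
Iteration 1: rows with parent_id in {3} -> omicron (id 4, d 1), mu (id 6, d 1).
Iteration 2: rows with parent_id in {4,6} -> beta (id 8, d 2), sigma (id 12, d 2).
Iteration 3: no rows with parent_id in {8,12}; recursion stops.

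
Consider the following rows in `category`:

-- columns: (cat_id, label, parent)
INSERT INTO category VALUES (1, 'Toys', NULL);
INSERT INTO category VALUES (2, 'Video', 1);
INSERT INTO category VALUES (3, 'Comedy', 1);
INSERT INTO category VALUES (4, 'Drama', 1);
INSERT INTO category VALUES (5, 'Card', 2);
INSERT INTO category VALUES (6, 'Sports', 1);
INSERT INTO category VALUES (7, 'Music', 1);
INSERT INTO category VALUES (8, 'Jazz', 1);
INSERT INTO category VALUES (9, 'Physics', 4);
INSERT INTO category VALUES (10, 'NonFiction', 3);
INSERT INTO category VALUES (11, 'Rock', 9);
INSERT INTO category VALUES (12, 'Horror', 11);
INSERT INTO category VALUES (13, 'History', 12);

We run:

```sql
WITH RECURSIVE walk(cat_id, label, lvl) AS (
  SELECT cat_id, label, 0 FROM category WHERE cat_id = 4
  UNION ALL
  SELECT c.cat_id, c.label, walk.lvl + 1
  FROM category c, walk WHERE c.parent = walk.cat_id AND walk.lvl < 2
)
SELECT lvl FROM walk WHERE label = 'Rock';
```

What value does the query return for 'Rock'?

Base: cat_id=4 (Drama) at lvl 0.
Iteration 1: rows with parent in {4} -> Physics (id 9, lvl 1).
Iteration 2: rows with parent in {9} -> Rock (id 11, lvl 2).
Iteration 3: lvl < 2 fails for all current rows; recursion stops.

2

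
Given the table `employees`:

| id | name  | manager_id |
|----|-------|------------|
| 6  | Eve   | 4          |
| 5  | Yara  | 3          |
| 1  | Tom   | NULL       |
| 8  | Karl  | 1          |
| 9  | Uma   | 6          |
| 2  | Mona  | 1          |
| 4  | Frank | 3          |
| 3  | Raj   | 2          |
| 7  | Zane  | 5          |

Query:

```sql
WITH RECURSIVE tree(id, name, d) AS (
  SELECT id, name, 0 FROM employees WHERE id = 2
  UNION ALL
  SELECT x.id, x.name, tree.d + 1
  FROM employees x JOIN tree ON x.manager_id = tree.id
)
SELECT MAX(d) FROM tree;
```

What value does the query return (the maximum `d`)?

4

Base: id=2 (Mona) at d 0.
Iteration 1: rows with manager_id in {2} -> Raj (id 3, d 1).
Iteration 2: rows with manager_id in {3} -> Frank (id 4, d 2), Yara (id 5, d 2).
Iteration 3: rows with manager_id in {4,5} -> Eve (id 6, d 3), Zane (id 7, d 3).
Iteration 4: rows with manager_id in {6,7} -> Uma (id 9, d 4).
Iteration 5: no rows with manager_id in {9}; recursion stops.
d values: 0, 1, 2, 2, 3, 3, 4; the maximum is 4.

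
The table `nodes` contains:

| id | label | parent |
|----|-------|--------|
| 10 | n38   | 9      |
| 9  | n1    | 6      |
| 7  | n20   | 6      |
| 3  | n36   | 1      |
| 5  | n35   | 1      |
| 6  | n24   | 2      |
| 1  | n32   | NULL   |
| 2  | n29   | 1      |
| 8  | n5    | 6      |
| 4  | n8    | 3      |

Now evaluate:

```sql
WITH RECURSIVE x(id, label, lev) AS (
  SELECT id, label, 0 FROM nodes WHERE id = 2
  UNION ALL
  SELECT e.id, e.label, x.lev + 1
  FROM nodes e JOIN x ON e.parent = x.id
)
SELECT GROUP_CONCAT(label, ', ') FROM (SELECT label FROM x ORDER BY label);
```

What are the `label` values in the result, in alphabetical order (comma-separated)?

Base: id=2 (n29) at lev 0.
Iteration 1: rows with parent in {2} -> n24 (id 6, lev 1).
Iteration 2: rows with parent in {6} -> n20 (id 7, lev 2), n5 (id 8, lev 2), n1 (id 9, lev 2).
Iteration 3: rows with parent in {7,8,9} -> n38 (id 10, lev 3).
Iteration 4: no rows with parent in {10}; recursion stops.

n1, n20, n24, n29, n38, n5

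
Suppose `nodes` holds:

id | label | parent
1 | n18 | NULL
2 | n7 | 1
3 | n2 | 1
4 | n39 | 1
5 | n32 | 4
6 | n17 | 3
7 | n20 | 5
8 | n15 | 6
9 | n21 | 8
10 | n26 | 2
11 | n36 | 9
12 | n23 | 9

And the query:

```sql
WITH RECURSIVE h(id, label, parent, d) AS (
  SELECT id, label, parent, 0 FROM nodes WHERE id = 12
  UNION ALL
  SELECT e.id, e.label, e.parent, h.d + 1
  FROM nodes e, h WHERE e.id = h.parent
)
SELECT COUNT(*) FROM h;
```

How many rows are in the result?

6

Base: id=12 (n23), parent=9, d 0.
Iteration 1: join on id=9 -> n21 (id 9, parent=8, d 1).
Iteration 2: join on id=8 -> n15 (id 8, parent=6, d 2).
Iteration 3: join on id=6 -> n17 (id 6, parent=3, d 3).
Iteration 4: join on id=3 -> n2 (id 3, parent=1, d 4).
Iteration 5: join on id=1 -> n18 (id 1, parent=NULL, d 5).
Iteration 6: parent is NULL; no match; recursion stops.
Total rows emitted: 6.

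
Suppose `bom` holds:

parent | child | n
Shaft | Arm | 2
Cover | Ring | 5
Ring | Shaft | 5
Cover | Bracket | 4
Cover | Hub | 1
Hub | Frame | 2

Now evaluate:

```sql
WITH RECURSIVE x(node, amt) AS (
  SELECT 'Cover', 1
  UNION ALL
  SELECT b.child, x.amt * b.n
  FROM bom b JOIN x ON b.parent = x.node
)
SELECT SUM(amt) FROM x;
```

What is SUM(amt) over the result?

Base: (Cover, amt=1).
Iteration 1: components of {Cover} -> Bracket = 1*4 = 4, Hub = 1*1 = 1, Ring = 1*5 = 5.
Iteration 2: components of {Bracket,Hub,Ring} -> Frame = 1*2 = 2, Shaft = 5*5 = 25.
Iteration 3: components of {Frame,Shaft} -> Arm = 25*2 = 50.
Iteration 4: no further components; recursion stops.
SUM(amt) = 1 + 5 + 1 + 4 + 25 + 2 + 50 = 88.

88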